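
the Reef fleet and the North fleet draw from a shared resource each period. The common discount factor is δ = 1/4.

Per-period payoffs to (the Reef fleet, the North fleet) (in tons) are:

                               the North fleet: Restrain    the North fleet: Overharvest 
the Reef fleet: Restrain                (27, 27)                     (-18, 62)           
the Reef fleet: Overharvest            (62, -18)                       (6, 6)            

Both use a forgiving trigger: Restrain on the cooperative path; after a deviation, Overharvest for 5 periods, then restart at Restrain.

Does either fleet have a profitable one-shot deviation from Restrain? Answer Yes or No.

A one-shot deviation gives 62 now, then 6 for 5 periods, then back to 27.
Gain from deviating: (62−27) today; loss: (27−6) in each of the next 5 periods.
No-deviation condition: (27−6)(δ+…+δ^5) ≥ 62−27, i.e. δ+…+δ^5 ≥ 5/3.
At δ = 1/4: δ+…+δ^5 = 0.3330 < 1.6667.
So cooperation is not sustainable.

Yes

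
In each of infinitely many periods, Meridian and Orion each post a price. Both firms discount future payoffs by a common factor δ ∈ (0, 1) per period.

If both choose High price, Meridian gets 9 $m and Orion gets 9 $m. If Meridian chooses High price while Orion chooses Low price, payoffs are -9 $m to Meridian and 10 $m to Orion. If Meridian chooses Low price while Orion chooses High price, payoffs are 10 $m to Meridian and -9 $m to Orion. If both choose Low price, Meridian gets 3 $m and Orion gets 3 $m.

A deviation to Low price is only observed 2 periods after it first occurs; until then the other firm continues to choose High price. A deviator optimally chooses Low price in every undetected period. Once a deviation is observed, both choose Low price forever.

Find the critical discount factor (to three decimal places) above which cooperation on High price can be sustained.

The best deviation is to choose Low price for all 2 undetected periods, earning 10 each, then 3 forever once detected.
Deviation value: 10(1−δ^2)/(1−δ) + 3δ^2/(1−δ); cooperation value: 9/(1−δ).
IC: 9 ≥ 10(1−δ^2) + 3δ^2 = 10 − 7δ^2.
So δ^2 ≥ 1/7, giving δ ≥ (1/7)^(1/2) ≈ 0.378.

0.378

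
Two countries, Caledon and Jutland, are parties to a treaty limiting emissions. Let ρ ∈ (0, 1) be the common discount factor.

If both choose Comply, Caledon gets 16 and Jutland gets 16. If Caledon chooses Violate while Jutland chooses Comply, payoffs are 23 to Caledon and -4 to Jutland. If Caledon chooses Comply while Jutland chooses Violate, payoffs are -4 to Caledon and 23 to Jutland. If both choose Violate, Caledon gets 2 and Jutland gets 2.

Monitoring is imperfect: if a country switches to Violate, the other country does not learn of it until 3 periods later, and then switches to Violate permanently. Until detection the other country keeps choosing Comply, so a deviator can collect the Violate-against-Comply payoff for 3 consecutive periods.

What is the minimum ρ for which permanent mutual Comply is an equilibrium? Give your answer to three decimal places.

The best deviation is to choose Violate for all 3 undetected periods, earning 23 each, then 2 forever once detected.
Deviation value: 23(1−ρ^3)/(1−ρ) + 2ρ^3/(1−ρ); cooperation value: 16/(1−ρ).
IC: 16 ≥ 23(1−ρ^3) + 2ρ^3 = 23 − 21ρ^3.
So ρ^3 ≥ 7/21 = 1/3, giving ρ ≥ (1/3)^(1/3) ≈ 0.693.

0.693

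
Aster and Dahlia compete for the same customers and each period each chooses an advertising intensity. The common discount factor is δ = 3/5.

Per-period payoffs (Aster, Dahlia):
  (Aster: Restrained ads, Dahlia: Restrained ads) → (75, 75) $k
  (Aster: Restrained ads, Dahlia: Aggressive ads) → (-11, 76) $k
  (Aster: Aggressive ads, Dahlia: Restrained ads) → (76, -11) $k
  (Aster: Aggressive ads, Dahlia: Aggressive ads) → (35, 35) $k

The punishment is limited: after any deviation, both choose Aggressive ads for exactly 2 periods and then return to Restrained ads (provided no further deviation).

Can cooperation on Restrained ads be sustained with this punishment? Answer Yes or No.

IC: δ+…+δ^2 ≥ (76−75)/(75−35) = 1/40.
At δ = 3/5: partial sum = 0.9600 ≥ 0.0250. Cooperation sustainable.

Yes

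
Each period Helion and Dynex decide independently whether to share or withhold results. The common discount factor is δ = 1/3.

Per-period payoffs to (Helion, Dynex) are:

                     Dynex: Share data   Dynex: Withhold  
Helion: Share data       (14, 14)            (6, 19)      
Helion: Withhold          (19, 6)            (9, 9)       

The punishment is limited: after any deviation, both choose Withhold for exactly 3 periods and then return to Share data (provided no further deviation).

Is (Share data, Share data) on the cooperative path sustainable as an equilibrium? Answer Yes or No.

IC: δ+…+δ^3 ≥ (19−14)/(14−9) = 1.
At δ = 1/3: partial sum = 0.4815 < 1.0000. Cooperation not sustainable.

No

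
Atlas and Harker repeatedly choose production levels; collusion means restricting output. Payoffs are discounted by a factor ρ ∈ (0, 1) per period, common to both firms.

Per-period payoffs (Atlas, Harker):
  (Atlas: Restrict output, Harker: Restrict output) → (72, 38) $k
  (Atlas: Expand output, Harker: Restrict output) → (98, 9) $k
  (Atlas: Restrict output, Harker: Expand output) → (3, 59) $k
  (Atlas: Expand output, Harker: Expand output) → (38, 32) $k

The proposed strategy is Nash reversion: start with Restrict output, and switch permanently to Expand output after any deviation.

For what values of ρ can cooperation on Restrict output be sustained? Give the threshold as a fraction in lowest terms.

Atlas's threshold: (98−72)/(98−38) = 13/30.
Harker's threshold: (59−38)/(59−32) = 7/9.
13/30 < 7/9, so Harker binds and ρ* = 7/9.

7/9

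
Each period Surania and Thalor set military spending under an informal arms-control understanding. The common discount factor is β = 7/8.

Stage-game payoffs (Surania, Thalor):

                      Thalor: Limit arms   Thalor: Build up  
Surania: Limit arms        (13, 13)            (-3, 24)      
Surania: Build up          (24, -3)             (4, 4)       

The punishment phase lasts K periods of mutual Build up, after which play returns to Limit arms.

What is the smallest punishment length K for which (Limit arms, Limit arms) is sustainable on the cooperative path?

2

Need Σ_{k=1}^{K} β^k ≥ (24−13)/(13−4) = 1.2222 at β = 7/8.
At K = 1 the sum is 0.8750 < 1.2222; at K = 2 it is 1.6406 ≥ 1.2222.
So the minimum punishment length is K = 2.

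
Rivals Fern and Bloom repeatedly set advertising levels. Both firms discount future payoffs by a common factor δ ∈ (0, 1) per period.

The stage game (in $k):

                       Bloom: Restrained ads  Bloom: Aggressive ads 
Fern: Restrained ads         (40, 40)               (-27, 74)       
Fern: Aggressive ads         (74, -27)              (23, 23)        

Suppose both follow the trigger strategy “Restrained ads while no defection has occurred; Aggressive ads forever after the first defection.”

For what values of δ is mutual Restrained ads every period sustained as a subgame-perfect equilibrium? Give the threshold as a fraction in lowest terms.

Under grim trigger the critical discount factor is (T−C)/(T−P) with T = 74, C = 40, P = 23.
δ* = (74−40)/(74−23) = 34/51 = 2/3.

2/3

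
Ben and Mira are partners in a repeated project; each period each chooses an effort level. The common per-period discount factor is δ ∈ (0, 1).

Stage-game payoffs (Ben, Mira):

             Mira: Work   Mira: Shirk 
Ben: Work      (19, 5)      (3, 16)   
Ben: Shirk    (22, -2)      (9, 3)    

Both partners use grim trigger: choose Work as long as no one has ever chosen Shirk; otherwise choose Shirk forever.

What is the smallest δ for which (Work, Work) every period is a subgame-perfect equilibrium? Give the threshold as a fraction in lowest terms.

11/13

For Ben: deviation gain 22−19 = 3, per-period punishment loss 19−9 = 10. IC gives δ ≥ 3/13.
For Mira: gain 11, loss 2 per period, so δ ≥ 11/13.
The tighter constraint is Mira's, so cooperation needs δ ≥ 11/13.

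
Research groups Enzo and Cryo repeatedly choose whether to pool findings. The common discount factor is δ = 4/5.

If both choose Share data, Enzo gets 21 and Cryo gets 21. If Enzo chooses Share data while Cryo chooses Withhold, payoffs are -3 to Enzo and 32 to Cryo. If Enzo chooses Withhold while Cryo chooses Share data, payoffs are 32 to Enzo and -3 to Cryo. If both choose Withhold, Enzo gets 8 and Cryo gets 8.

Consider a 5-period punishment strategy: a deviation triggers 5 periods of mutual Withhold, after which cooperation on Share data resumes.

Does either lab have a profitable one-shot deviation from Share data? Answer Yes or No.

No

Comparing payoff streams over the 6 periods until play realigns: cooperate → 21(1+δ+…+δ^5); deviate → 32 + 8(δ+…+δ^5).
Cooperation is sustained iff (21−8)(δ+…+δ^5) ≥ 32−21.
δ+…+δ^5 = 4/5·(1−(4/5)^5)/(1−4/5) = 2.6893, and (32−21)/(21−8) = 0.8462.
2.6893 ≥ 0.8462, so cooperation is sustainable.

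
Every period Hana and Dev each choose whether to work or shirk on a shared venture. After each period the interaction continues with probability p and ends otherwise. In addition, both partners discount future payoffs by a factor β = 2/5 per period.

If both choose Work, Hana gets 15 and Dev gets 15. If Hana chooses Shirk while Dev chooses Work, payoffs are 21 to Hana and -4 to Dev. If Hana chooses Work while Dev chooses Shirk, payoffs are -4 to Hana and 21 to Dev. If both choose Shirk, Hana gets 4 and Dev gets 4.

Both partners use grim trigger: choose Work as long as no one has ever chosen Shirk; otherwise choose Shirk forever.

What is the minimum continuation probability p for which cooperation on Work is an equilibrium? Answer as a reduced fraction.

Expected continuation weight on next period's payoff is β·p = 2/5·p, which plays the role of the discount factor.
Cooperation requires 2/5·p ≥ (21−15)/(21−4) = 6/17, hence p ≥ 15/17.

15/17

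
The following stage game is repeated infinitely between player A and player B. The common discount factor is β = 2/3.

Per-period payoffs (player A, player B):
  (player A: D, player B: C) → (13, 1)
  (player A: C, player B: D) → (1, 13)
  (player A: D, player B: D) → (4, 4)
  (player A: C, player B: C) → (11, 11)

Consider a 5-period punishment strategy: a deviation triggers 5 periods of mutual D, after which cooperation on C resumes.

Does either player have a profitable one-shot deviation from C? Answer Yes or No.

A one-shot deviation gives 13 now, then 4 for 5 periods, then back to 11.
Gain from deviating: (13−11) today; loss: (11−4) in each of the next 5 periods.
No-deviation condition: (11−4)(β+…+β^5) ≥ 13−11, i.e. β+…+β^5 ≥ 2/7.
At β = 2/3: β+…+β^5 = 1.7366 ≥ 0.2857.
So cooperation is sustainable.

No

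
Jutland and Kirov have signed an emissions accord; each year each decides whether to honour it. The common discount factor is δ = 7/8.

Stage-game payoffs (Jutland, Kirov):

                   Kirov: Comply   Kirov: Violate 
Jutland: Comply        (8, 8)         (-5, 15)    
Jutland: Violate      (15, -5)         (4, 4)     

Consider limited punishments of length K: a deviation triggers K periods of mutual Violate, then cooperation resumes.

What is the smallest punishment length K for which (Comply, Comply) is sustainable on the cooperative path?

3

Need Σ_{k=1}^{K} δ^k ≥ (15−8)/(8−4) = 1.7500 at δ = 7/8.
At K = 2 the sum is 1.6406 < 1.7500; at K = 3 it is 2.3105 ≥ 1.7500.
So the minimum punishment length is K = 3.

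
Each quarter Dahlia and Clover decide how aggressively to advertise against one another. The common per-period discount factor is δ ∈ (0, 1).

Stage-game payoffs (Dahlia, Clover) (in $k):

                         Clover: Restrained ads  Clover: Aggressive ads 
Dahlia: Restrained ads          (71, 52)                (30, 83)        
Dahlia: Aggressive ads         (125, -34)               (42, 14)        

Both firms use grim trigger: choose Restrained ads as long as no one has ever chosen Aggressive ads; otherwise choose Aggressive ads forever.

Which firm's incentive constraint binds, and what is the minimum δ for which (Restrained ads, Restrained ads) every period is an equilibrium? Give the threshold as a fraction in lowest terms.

For Dahlia: deviation gain 125−71 = 54, per-period punishment loss 71−42 = 29. IC gives δ ≥ 54/83.
For Clover: gain 31, loss 38 per period, so δ ≥ 31/69.
The tighter constraint is Dahlia's, so cooperation needs δ ≥ 54/83.

Dahlia; δ ≥ 54/83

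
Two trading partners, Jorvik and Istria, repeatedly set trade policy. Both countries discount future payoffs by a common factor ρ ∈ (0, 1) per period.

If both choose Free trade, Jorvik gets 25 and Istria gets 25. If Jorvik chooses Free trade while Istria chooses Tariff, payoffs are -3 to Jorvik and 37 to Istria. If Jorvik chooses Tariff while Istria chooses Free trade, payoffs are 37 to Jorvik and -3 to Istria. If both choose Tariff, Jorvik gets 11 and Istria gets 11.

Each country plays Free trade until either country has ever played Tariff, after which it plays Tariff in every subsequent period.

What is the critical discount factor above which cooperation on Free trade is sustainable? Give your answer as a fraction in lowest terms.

Under grim trigger the critical discount factor is (T−C)/(T−P) with T = 37, C = 25, P = 11.
ρ* = (37−25)/(37−11) = 12/26 = 6/13.

6/13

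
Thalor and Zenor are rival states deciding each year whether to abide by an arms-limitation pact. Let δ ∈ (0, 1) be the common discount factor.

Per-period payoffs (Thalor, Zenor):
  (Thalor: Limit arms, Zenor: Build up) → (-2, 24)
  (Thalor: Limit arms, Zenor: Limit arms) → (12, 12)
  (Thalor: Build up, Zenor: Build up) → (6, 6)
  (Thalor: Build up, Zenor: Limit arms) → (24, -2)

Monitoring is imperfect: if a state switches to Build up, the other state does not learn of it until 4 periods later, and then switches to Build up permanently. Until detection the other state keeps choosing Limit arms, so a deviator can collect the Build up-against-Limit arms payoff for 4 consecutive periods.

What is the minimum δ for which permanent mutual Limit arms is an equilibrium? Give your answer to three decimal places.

The best deviation is to choose Build up for all 4 undetected periods, earning 24 each, then 6 forever once detected.
Deviation value: 24(1−δ^4)/(1−δ) + 6δ^4/(1−δ); cooperation value: 12/(1−δ).
IC: 12 ≥ 24(1−δ^4) + 6δ^4 = 24 − 18δ^4.
So δ^4 ≥ 12/18 = 2/3, giving δ ≥ (2/3)^(1/4) ≈ 0.904.

0.904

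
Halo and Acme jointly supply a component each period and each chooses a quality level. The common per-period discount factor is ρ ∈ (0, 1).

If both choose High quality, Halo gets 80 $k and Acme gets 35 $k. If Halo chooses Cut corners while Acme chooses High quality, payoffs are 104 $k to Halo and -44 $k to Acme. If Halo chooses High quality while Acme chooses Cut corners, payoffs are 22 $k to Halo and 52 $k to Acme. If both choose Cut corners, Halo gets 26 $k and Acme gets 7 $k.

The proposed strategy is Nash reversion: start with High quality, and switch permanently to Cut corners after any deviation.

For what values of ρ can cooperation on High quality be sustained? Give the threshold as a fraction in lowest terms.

17/45

Halo's threshold: (104−80)/(104−26) = 4/13.
Acme's threshold: (52−35)/(52−7) = 17/45.
4/13 < 17/45, so Acme binds and ρ* = 17/45.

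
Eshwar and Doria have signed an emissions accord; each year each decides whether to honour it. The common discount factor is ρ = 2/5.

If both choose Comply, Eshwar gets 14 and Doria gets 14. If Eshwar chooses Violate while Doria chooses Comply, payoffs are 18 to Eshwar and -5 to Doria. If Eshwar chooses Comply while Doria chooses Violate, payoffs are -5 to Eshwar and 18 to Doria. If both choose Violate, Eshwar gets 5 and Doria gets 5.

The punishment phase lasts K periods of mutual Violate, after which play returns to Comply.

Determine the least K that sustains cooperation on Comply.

Need Σ_{k=1}^{K} ρ^k ≥ (18−14)/(14−5) = 0.4444 at ρ = 2/5.
At K = 1 the sum is 0.4000 < 0.4444; at K = 2 it is 0.5600 ≥ 0.4444.
So the minimum punishment length is K = 2.

2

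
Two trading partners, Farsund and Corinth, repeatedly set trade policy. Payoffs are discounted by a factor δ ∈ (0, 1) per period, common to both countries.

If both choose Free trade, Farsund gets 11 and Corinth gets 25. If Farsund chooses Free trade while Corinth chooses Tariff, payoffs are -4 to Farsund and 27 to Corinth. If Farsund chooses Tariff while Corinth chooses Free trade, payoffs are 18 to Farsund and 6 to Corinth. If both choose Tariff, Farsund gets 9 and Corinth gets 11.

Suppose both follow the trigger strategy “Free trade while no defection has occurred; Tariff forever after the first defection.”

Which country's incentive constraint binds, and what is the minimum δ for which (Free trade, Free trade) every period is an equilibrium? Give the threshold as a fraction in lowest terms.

Farsund's threshold: (18−11)/(18−9) = 7/9.
Corinth's threshold: (27−25)/(27−11) = 1/8.
7/9 > 1/8, so Farsund binds and δ* = 7/9.

Farsund; δ ≥ 7/9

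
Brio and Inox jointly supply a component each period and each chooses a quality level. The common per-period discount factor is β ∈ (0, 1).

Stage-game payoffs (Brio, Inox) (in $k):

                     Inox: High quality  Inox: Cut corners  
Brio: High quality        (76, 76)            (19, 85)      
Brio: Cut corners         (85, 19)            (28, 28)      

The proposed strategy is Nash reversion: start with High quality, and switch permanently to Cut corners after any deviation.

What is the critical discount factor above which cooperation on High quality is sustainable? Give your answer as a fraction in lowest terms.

3/19

76/(1−β) ≥ 85 + 28β/(1−β)
76 ≥ 85 − 57β
β ≥ 9/57 = 3/19.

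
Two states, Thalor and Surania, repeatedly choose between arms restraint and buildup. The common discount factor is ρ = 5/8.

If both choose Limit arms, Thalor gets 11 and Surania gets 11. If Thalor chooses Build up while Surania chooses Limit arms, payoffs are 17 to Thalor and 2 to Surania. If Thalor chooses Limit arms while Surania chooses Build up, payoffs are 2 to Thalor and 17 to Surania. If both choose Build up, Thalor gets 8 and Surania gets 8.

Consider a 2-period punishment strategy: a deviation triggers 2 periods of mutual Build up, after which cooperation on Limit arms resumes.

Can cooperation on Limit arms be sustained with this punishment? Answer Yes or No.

No

Comparing payoff streams over the 3 periods until play realigns: cooperate → 11(1+ρ+…+ρ^2); deviate → 17 + 8(ρ+…+ρ^2).
Cooperation is sustained iff (11−8)(ρ+…+ρ^2) ≥ 17−11.
ρ+…+ρ^2 = 5/8·(1−(5/8)^2)/(1−5/8) = 1.0156, and (17−11)/(11−8) = 2.0000.
1.0156 < 2.0000, so cooperation is not sustainable.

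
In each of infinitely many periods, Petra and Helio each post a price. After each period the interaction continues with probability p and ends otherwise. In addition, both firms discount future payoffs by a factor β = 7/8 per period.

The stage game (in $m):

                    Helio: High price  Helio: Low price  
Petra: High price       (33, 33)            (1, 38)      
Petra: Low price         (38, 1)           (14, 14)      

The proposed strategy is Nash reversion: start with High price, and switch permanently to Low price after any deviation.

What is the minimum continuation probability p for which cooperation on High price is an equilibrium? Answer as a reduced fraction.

With continuation probability p and discount β, the effective per-period discount factor is βp.
Grim-trigger IC: βp ≥ (38−33)/(38−14) = 5/24.
So p ≥ (5/24)/(7/8) = 5/21.

5/21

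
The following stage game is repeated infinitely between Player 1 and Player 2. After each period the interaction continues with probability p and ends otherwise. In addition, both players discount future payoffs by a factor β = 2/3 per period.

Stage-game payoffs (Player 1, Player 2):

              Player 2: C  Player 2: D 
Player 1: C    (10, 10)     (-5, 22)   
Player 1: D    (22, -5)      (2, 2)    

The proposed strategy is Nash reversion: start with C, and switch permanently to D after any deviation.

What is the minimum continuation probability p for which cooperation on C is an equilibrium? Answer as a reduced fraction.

With continuation probability p and discount β, the effective per-period discount factor is βp.
Grim-trigger IC: βp ≥ (22−10)/(22−2) = 3/5.
So p ≥ (3/5)/(2/3) = 9/10.

9/10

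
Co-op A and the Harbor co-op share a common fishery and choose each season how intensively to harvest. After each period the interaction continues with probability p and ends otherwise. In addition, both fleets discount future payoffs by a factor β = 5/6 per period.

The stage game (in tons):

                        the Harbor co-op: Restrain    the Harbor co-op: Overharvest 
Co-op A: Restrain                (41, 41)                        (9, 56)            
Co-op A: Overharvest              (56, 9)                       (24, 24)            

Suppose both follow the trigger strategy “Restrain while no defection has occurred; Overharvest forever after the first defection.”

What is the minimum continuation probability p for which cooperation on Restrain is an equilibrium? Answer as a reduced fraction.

With continuation probability p and discount β, the effective per-period discount factor is βp.
Grim-trigger IC: βp ≥ (56−41)/(56−24) = 15/32.
So p ≥ (15/32)/(5/6) = 9/16.

9/16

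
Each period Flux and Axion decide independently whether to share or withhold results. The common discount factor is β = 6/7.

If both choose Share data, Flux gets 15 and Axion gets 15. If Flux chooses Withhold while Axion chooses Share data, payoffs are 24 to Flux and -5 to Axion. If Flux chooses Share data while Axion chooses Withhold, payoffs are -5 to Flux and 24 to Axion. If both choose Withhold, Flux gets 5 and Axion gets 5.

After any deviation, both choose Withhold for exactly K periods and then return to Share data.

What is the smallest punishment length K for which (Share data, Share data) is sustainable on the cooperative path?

2

Need Σ_{k=1}^{K} β^k ≥ (24−15)/(15−5) = 0.9000 at β = 6/7.
At K = 1 the sum is 0.8571 < 0.9000; at K = 2 it is 1.5918 ≥ 0.9000.
So the minimum punishment length is K = 2.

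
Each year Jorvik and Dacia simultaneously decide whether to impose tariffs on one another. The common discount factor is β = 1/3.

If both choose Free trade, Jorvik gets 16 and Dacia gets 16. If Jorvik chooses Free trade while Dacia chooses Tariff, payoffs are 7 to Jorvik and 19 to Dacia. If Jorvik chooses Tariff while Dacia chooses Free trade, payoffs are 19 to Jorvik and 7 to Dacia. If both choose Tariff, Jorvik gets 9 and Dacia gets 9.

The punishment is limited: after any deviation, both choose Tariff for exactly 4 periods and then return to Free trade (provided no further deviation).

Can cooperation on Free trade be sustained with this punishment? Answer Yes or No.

IC: β+…+β^4 ≥ (19−16)/(16−9) = 3/7.
At β = 1/3: partial sum = 0.4938 ≥ 0.4286. Cooperation sustainable.

Yes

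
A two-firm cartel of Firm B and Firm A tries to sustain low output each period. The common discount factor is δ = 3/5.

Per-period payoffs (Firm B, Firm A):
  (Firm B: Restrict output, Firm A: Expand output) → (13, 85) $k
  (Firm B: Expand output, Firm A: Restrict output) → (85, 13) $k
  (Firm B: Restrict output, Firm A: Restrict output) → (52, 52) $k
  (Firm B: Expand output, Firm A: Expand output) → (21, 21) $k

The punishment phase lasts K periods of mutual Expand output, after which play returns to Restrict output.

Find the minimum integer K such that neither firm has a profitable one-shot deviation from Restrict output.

3

IC: δ(1−δ^K)/(1−δ) ≥ (85−52)/(52−21) = 33/31.
With δ = 3/5: need 1 − δ^K ≥ 33/31·(1−3/5)/(3/5), i.e. δ^K ≤ 0.2903.
Since (3/5)^2 = 0.3600 and (3/5)^3 = 0.2160, the smallest such K is 3.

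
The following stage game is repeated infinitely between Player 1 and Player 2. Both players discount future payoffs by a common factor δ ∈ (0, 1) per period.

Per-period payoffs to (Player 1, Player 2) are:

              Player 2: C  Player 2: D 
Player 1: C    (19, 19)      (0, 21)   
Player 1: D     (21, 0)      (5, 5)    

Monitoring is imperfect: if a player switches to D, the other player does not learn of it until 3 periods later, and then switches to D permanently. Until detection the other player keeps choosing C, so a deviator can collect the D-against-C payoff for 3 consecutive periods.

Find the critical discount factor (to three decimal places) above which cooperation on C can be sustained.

The best deviation is to choose D for all 3 undetected periods, earning 21 each, then 5 forever once detected.
Deviation value: 21(1−δ^3)/(1−δ) + 5δ^3/(1−δ); cooperation value: 19/(1−δ).
IC: 19 ≥ 21(1−δ^3) + 5δ^3 = 21 − 16δ^3.
So δ^3 ≥ 2/16 = 1/8, giving δ ≥ (1/8)^(1/3) ≈ 0.500.

0.500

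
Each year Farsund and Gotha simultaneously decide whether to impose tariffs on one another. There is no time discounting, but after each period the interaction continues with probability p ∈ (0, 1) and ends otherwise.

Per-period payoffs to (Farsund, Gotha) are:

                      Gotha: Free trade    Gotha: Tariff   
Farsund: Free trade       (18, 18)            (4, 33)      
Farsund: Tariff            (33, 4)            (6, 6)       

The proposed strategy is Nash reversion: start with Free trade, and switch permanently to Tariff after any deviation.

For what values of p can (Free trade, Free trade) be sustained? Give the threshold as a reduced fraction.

With no time discounting, the continuation probability p plays the role of the discount factor.
Grim-trigger IC: 18/(1−p) ≥ 33 + 6p/(1−p) ⇒ p ≥ (33−18)/(33−6) = 5/9.

5/9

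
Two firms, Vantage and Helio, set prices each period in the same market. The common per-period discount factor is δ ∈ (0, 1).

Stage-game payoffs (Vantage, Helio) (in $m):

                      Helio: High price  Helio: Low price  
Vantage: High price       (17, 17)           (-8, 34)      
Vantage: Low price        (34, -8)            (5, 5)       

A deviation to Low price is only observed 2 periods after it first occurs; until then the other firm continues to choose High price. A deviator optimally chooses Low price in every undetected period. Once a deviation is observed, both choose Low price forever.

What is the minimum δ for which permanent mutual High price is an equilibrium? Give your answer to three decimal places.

Deviating for the 2 undetected periods gains 34−17 = 17 per period over cooperation, then loses 17−5 = 12 per period forever once punishment starts.
Gain: 17(1 + δ + … + δ^1); loss: 12·δ^2/(1−δ).
No profitable deviation ⇔ 17(1−δ^2) ≤ 12·δ^2, i.e. δ^2 ≥ 17/(17+12) = 17/29.
Hence δ ≥ (17/29)^(1/2) ≈ 0.766.

0.766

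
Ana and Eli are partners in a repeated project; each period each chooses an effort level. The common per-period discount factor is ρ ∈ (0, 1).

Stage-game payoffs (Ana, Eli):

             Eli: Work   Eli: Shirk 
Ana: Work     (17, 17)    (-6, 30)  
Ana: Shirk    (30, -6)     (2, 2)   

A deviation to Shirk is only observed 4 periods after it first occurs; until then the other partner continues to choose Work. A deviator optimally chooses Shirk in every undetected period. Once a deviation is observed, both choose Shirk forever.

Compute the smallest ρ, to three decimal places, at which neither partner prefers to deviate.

A deviator earns 30 for 4 periods, then 2 forever; cooperating earns 17 forever. Multiplying the IC by (1−ρ):
17 ≥ 30(1−ρ^4) + 2ρ^4, so 28·ρ^4 ≥ 13 and ρ^4 ≥ 13/28.
ρ ≥ (13/28)^(1/4) ≈ 0.825.

0.825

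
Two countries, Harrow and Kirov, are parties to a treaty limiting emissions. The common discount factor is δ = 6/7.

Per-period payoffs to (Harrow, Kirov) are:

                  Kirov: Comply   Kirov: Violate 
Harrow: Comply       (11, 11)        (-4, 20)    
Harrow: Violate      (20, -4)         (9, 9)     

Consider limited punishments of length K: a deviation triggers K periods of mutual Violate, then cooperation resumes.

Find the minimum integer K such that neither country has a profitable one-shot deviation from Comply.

9

No profitable deviation requires (11−9)(δ+…+δ^K) ≥ 20−11, i.e. δ+…+δ^K ≥ 9/2 ≈ 4.5000.
With δ = 6/7, the partial sums are K=1: 0.8571, K=2: 1.5918, …, K=7: 3.9605, K=8: 4.2519, K=9: 4.5016.
K = 9 is the first length at which the sum reaches 4.5000.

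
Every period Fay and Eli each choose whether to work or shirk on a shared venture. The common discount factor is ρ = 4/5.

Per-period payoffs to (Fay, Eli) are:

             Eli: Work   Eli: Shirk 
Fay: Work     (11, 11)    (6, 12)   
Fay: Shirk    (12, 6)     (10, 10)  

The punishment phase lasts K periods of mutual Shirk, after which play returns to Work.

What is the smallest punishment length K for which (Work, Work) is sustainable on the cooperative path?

2

No profitable deviation requires (11−10)(ρ+…+ρ^K) ≥ 12−11, i.e. ρ+…+ρ^K ≥ 1 ≈ 1.0000.
With ρ = 4/5, the partial sums are K=1: 0.8000, K=2: 1.4400.
K = 2 is the first length at which the sum reaches 1.0000.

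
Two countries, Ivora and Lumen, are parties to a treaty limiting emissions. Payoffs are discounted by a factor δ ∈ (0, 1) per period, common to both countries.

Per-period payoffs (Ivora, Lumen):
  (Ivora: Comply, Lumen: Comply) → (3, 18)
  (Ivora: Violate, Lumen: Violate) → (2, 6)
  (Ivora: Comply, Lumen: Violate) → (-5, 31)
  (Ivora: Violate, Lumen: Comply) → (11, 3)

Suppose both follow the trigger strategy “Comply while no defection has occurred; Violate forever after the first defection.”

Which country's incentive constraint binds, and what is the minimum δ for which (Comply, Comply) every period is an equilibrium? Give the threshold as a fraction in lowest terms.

Ivora: cooperation gives 3 each period; deviation gives 11 once then 2 forever.
  3/(1−δ) ≥ 11 + 2δ/(1−δ) ⇒ δ ≥ 8/9.
Lumen: cooperation gives 18 each period; deviation gives 31 once then 6 forever.
  δ ≥ 13/25.
Both must hold, so the binding constraint is Ivora's: δ ≥ 8/9.

Ivora; δ ≥ 8/9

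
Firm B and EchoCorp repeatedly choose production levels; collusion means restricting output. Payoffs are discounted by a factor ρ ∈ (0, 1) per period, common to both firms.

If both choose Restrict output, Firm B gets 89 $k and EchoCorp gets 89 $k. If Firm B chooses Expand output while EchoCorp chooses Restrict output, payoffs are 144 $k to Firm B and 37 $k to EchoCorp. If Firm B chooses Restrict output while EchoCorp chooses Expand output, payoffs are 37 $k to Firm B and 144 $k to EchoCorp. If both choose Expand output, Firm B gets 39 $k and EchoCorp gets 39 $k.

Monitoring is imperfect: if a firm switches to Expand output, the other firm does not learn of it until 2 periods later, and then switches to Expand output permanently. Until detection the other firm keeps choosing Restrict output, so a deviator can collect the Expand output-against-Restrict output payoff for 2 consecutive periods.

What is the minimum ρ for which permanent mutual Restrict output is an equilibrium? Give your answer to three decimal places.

The best deviation is to choose Expand output for all 2 undetected periods, earning 144 each, then 39 forever once detected.
Deviation value: 144(1−ρ^2)/(1−ρ) + 39ρ^2/(1−ρ); cooperation value: 89/(1−ρ).
IC: 89 ≥ 144(1−ρ^2) + 39ρ^2 = 144 − 105ρ^2.
So ρ^2 ≥ 55/105 = 11/21, giving ρ ≥ (11/21)^(1/2) ≈ 0.724.

0.724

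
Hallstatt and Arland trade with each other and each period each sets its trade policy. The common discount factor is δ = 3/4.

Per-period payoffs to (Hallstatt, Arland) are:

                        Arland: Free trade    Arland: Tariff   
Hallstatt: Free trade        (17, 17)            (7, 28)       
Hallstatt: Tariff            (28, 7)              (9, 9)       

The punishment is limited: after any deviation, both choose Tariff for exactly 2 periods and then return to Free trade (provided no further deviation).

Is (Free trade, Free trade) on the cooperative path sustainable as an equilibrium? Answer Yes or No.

No

Comparing payoff streams over the 3 periods until play realigns: cooperate → 17(1+δ+…+δ^2); deviate → 28 + 9(δ+…+δ^2).
Cooperation is sustained iff (17−9)(δ+…+δ^2) ≥ 28−17.
δ+…+δ^2 = 3/4·(1−(3/4)^2)/(1−3/4) = 1.3125, and (28−17)/(17−9) = 1.3750.
1.3125 < 1.3750, so cooperation is not sustainable.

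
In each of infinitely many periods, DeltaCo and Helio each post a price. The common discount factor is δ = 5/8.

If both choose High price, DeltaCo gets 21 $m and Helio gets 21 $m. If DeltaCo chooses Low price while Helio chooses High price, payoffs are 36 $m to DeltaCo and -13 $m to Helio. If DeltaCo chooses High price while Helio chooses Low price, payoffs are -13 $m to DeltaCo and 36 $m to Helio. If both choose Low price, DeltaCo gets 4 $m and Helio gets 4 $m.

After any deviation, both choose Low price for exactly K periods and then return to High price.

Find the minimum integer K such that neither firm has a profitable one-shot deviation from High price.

Need Σ_{k=1}^{K} δ^k ≥ (36−21)/(21−4) = 0.8824 at δ = 5/8.
At K = 1 the sum is 0.6250 < 0.8824; at K = 2 it is 1.0156 ≥ 0.8824.
So the minimum punishment length is K = 2.

2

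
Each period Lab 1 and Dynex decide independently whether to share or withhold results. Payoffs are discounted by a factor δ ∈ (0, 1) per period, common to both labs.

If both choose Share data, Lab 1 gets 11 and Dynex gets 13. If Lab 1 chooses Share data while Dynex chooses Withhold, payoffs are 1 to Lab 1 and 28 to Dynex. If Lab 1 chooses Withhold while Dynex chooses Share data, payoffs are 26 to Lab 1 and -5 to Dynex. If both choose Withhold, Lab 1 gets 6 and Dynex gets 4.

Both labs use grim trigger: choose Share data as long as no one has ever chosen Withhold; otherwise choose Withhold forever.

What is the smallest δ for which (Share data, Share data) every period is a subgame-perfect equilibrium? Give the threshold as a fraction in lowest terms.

3/4

Lab 1's threshold: (26−11)/(26−6) = 3/4.
Dynex's threshold: (28−13)/(28−4) = 5/8.
3/4 > 5/8, so Lab 1 binds and δ* = 3/4.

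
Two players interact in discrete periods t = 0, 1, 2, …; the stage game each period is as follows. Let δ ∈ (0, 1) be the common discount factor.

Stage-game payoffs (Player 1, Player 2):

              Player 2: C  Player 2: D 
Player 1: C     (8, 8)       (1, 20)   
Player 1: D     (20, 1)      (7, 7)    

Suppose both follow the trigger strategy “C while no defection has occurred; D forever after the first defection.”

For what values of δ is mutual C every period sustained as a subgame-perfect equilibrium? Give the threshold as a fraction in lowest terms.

Cooperation forever yields 8 each period: 8/(1−δ).
Deviating yields 20 once, then 7 forever: 20 + 7δ/(1−δ).
No profitable deviation requires 8/(1−δ) ≥ 20 + 7δ/(1−δ).
Multiplying by (1−δ): 8 ≥ 20(1−δ) + 7δ = 20 − 13δ.
So 13δ ≥ 12, i.e. δ ≥ 12/13.

12/13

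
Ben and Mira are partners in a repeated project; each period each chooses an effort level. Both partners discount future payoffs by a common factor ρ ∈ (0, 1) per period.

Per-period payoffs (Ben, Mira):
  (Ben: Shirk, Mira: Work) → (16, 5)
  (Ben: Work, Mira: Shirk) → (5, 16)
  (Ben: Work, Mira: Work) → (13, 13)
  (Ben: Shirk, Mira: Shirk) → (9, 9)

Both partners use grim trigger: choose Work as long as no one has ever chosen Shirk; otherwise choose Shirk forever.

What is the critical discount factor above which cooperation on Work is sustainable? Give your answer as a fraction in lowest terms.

3/7

Under grim trigger the critical discount factor is (T−C)/(T−P) with T = 16, C = 13, P = 9.
ρ* = (16−13)/(16−9) = 3/7.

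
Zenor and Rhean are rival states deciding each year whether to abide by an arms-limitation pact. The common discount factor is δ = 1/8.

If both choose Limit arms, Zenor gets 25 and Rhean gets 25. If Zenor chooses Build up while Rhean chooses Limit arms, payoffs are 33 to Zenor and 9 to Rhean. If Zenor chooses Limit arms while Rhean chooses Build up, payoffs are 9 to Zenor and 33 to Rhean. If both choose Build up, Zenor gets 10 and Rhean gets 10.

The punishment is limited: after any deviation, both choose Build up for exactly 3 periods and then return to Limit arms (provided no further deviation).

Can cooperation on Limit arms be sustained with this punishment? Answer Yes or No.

Comparing payoff streams over the 4 periods until play realigns: cooperate → 25(1+δ+…+δ^3); deviate → 33 + 10(δ+…+δ^3).
Cooperation is sustained iff (25−10)(δ+…+δ^3) ≥ 33−25.
δ+…+δ^3 = 1/8·(1−(1/8)^3)/(1−1/8) = 0.1426, and (33−25)/(25−10) = 0.5333.
0.1426 < 0.5333, so cooperation is not sustainable.

No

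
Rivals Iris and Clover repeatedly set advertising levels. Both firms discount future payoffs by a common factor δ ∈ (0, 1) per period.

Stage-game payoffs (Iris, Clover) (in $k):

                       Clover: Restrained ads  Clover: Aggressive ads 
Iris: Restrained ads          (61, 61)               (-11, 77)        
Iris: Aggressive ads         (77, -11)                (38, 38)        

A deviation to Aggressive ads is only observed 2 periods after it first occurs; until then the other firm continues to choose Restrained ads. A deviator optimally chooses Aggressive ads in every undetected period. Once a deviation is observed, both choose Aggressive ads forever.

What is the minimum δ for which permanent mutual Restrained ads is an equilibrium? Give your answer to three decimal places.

0.641

A deviator earns 77 for 2 periods, then 38 forever; cooperating earns 61 forever. Multiplying the IC by (1−δ):
61 ≥ 77(1−δ^2) + 38δ^2, so 39·δ^2 ≥ 16 and δ^2 ≥ 16/39.
δ ≥ (16/39)^(1/2) ≈ 0.641.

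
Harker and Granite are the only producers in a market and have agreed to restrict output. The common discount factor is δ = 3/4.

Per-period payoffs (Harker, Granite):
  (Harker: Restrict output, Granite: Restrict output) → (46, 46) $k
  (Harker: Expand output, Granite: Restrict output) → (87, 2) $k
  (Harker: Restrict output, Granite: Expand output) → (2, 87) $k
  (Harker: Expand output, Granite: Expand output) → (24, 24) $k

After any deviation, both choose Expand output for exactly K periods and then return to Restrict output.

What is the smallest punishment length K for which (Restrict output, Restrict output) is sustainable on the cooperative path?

4

Need Σ_{k=1}^{K} δ^k ≥ (87−46)/(46−24) = 1.8636 at δ = 3/4.
At K = 3 the sum is 1.7344 < 1.8636; at K = 4 it is 2.0508 ≥ 1.8636.
So the minimum punishment length is K = 4.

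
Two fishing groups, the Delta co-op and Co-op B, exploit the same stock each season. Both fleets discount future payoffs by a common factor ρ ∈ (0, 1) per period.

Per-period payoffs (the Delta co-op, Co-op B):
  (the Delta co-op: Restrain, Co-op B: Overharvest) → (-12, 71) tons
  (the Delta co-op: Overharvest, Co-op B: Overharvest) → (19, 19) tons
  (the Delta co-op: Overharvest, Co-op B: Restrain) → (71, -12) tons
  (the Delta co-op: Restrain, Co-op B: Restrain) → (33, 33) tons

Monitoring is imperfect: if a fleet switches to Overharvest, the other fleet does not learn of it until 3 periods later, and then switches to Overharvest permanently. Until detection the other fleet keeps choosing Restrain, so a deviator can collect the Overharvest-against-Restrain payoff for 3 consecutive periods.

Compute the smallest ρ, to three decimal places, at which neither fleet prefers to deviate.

The best deviation is to choose Overharvest for all 3 undetected periods, earning 71 each, then 19 forever once detected.
Deviation value: 71(1−ρ^3)/(1−ρ) + 19ρ^3/(1−ρ); cooperation value: 33/(1−ρ).
IC: 33 ≥ 71(1−ρ^3) + 19ρ^3 = 71 − 52ρ^3.
So ρ^3 ≥ 38/52 = 19/26, giving ρ ≥ (19/26)^(1/3) ≈ 0.901.

0.901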